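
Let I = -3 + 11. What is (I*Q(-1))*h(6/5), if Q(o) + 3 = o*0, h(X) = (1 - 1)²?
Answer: 0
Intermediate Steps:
h(X) = 0 (h(X) = 0² = 0)
I = 8
Q(o) = -3 (Q(o) = -3 + o*0 = -3 + 0 = -3)
(I*Q(-1))*h(6/5) = (8*(-3))*0 = -24*0 = 0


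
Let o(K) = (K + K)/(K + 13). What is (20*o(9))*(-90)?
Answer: -16200/11 ≈ -1472.7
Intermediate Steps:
o(K) = 2*K/(13 + K) (o(K) = (2*K)/(13 + K) = 2*K/(13 + K))
(20*o(9))*(-90) = (20*(2*9/(13 + 9)))*(-90) = (20*(2*9/22))*(-90) = (20*(2*9*(1/22)))*(-90) = (20*(9/11))*(-90) = (180/11)*(-90) = -16200/11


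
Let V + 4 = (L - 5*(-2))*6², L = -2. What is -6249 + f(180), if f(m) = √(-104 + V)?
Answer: -6249 + 6*√5 ≈ -6235.6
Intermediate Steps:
V = 284 (V = -4 + (-2 - 5*(-2))*6² = -4 + (-2 + 10)*36 = -4 + 8*36 = -4 + 288 = 284)
f(m) = 6*√5 (f(m) = √(-104 + 284) = √180 = 6*√5)
-6249 + f(180) = -6249 + 6*√5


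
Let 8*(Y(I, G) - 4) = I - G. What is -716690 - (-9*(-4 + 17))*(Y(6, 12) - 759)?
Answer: -3220451/4 ≈ -8.0511e+5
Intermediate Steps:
Y(I, G) = 4 - G/8 + I/8 (Y(I, G) = 4 + (I - G)/8 = 4 + (-G/8 + I/8) = 4 - G/8 + I/8)
-716690 - (-9*(-4 + 17))*(Y(6, 12) - 759) = -716690 - (-9*(-4 + 17))*((4 - ⅛*12 + (⅛)*6) - 759) = -716690 - (-9*13)*((4 - 3/2 + ¾) - 759) = -716690 - (-117)*(13/4 - 759) = -716690 - (-117)*(-3023)/4 = -716690 - 1*353691/4 = -716690 - 353691/4 = -3220451/4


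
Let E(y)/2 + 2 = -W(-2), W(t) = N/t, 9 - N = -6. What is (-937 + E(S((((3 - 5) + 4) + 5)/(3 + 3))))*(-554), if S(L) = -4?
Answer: 513004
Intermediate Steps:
N = 15 (N = 9 - 1*(-6) = 9 + 6 = 15)
W(t) = 15/t
E(y) = 11 (E(y) = -4 + 2*(-15/(-2)) = -4 + 2*(-15*(-1)/2) = -4 + 2*(-1*(-15/2)) = -4 + 2*(15/2) = -4 + 15 = 11)
(-937 + E(S((((3 - 5) + 4) + 5)/(3 + 3))))*(-554) = (-937 + 11)*(-554) = -926*(-554) = 513004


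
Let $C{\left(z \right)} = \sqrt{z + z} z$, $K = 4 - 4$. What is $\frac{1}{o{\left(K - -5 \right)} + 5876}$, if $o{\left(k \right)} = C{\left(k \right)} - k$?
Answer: $\frac{5871}{34468391} - \frac{5 \sqrt{10}}{34468391} \approx 0.00016987$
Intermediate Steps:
$K = 0$
$C{\left(z \right)} = \sqrt{2} z^{\frac{3}{2}}$ ($C{\left(z \right)} = \sqrt{2 z} z = \sqrt{2} \sqrt{z} z = \sqrt{2} z^{\frac{3}{2}}$)
$o{\left(k \right)} = - k + \sqrt{2} k^{\frac{3}{2}}$ ($o{\left(k \right)} = \sqrt{2} k^{\frac{3}{2}} - k = - k + \sqrt{2} k^{\frac{3}{2}}$)
$\frac{1}{o{\left(K - -5 \right)} + 5876} = \frac{1}{\left(- (0 - -5) + \sqrt{2} \left(0 - -5\right)^{\frac{3}{2}}\right) + 5876} = \frac{1}{\left(- (0 + 5) + \sqrt{2} \left(0 + 5\right)^{\frac{3}{2}}\right) + 5876} = \frac{1}{\left(\left(-1\right) 5 + \sqrt{2} \cdot 5^{\frac{3}{2}}\right) + 5876} = \frac{1}{\left(-5 + \sqrt{2} \cdot 5 \sqrt{5}\right) + 5876} = \frac{1}{\left(-5 + 5 \sqrt{10}\right) + 5876} = \frac{1}{5871 + 5 \sqrt{10}}$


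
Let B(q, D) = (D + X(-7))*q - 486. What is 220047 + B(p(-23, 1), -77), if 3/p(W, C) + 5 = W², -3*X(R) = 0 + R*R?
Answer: 28762421/131 ≈ 2.1956e+5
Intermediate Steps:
X(R) = -R²/3 (X(R) = -(0 + R*R)/3 = -(0 + R²)/3 = -R²/3)
p(W, C) = 3/(-5 + W²)
B(q, D) = -486 + q*(-49/3 + D) (B(q, D) = (D - ⅓*(-7)²)*q - 486 = (D - ⅓*49)*q - 486 = (D - 49/3)*q - 486 = (-49/3 + D)*q - 486 = q*(-49/3 + D) - 486 = -486 + q*(-49/3 + D))
220047 + B(p(-23, 1), -77) = 220047 + (-486 - 49/(-5 + (-23)²) - 231/(-5 + (-23)²)) = 220047 + (-486 - 49/(-5 + 529) - 231/(-5 + 529)) = 220047 + (-486 - 49/524 - 231/524) = 220047 - 63736/131 = 28762421/131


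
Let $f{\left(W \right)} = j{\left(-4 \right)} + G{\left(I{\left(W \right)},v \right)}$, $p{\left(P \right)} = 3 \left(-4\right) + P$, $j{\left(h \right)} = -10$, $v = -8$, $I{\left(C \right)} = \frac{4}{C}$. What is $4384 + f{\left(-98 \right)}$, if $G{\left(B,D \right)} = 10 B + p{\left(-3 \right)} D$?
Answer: $\frac{220186}{49} \approx 4493.6$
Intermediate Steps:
$p{\left(P \right)} = -12 + P$
$G{\left(B,D \right)} = - 15 D + 10 B$ ($G{\left(B,D \right)} = 10 B + \left(-12 - 3\right) D = 10 B - 15 D = - 15 D + 10 B$)
$f{\left(W \right)} = 110 + \frac{40}{W}$ ($f{\left(W \right)} = -10 + \left(\left(-15\right) \left(-8\right) + 10 \frac{4}{W}\right) = -10 + \left(120 + \frac{40}{W}\right) = 110 + \frac{40}{W}$)
$4384 + f{\left(-98 \right)} = 4384 + \left(110 + \frac{40}{-98}\right) = 4384 + \left(110 + 40 \left(- \frac{1}{98}\right)\right) = 4384 + \left(110 - \frac{20}{49}\right) = 4384 + \frac{5370}{49} = \frac{220186}{49}$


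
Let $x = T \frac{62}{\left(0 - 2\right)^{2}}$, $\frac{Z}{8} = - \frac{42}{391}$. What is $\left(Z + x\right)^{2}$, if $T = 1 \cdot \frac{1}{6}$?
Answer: $\frac{65431921}{22014864} \approx 2.9722$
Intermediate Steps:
$T = \frac{1}{6}$ ($T = 1 \cdot \frac{1}{6} = \frac{1}{6} \approx 0.16667$)
$Z = - \frac{336}{391}$ ($Z = 8 \left(- \frac{42}{391}\right) = - \frac{336}{391} \approx -0.85933$)
$x = \frac{31}{12}$ ($x = \frac{62 \frac{1}{\left(0 - 2\right)^{2}}}{6} = \frac{62 \frac{1}{\left(-2\right)^{2}}}{6} = \frac{62 \cdot \frac{1}{4}}{6} = \frac{1}{6} \cdot \frac{31}{2} = \frac{31}{12} \approx 2.5833$)
$\left(Z + x\right)^{2} = \left(- \frac{336}{391} + \frac{31}{12}\right)^{2} = \left(\frac{8089}{4692}\right)^{2} = \frac{65431921}{22014864}$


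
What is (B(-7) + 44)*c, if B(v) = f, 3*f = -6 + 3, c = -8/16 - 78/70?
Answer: -4859/70 ≈ -69.414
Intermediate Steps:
c = -113/70 (c = -8*1/16 - 78*1/70 = -½ - 39/35 = -113/70 ≈ -1.6143)
f = -1 (f = (-6 + 3)/3 = (⅓)*(-3) = -1)
B(v) = -1
(B(-7) + 44)*c = (-1 + 44)*(-113/70) = 43*(-113/70) = -4859/70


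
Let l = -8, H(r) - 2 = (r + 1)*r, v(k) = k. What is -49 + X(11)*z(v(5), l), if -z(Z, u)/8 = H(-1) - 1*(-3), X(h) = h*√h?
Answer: -49 - 440*√11 ≈ -1508.3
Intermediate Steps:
H(r) = 2 + r*(1 + r) (H(r) = 2 + (r + 1)*r = 2 + (1 + r)*r = 2 + r*(1 + r))
X(h) = h^(3/2)
z(Z, u) = -40 (z(Z, u) = -8*((2 - 1 + (-1)²) - 1*(-3)) = -8*((2 - 1 + 1) + 3) = -8*(2 + 3) = -8*5 = -40)
-49 + X(11)*z(v(5), l) = -49 + 11^(3/2)*(-40) = -49 + (11*√11)*(-40) = -49 - 440*√11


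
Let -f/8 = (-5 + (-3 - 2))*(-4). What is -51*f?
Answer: 16320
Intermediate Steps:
f = -320 (f = -8*(-5 + (-3 - 2))*(-4) = -8*(-5 - 5)*(-4) = -(-80)*(-4) = -8*40 = -320)
-51*f = -51*(-320) = 16320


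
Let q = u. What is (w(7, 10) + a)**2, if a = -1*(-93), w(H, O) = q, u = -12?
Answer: 6561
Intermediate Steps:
q = -12
w(H, O) = -12
a = 93
(w(7, 10) + a)**2 = (-12 + 93)**2 = 81**2 = 6561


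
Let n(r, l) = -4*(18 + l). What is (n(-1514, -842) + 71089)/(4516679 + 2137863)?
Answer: 74385/6654542 ≈ 0.011178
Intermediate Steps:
n(r, l) = -72 - 4*l
(n(-1514, -842) + 71089)/(4516679 + 2137863) = ((-72 - 4*(-842)) + 71089)/(4516679 + 2137863) = ((-72 + 3368) + 71089)/6654542 = (3296 + 71089)*(1/6654542) = 74385*(1/6654542) = 74385/6654542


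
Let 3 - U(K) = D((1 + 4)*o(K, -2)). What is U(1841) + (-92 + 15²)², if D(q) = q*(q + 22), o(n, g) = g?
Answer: 17812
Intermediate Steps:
D(q) = q*(22 + q)
U(K) = 123 (U(K) = 3 - (1 + 4)*(-2)*(22 + (1 + 4)*(-2)) = 3 - 5*(-2)*(22 + 5*(-2)) = 3 - (-10)*(22 - 10) = 3 - (-10)*12 = 3 - 1*(-120) = 3 + 120 = 123)
U(1841) + (-92 + 15²)² = 123 + (-92 + 15²)² = 123 + (-92 + 225)² = 123 + 133² = 123 + 17689 = 17812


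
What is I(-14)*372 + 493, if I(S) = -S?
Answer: 5701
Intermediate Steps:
I(-14)*372 + 493 = -1*(-14)*372 + 493 = 14*372 + 493 = 5208 + 493 = 5701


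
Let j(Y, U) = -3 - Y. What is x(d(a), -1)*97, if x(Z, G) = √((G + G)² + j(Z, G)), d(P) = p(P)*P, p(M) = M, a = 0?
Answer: 97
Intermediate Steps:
d(P) = P² (d(P) = P*P = P²)
x(Z, G) = √(-3 - Z + 4*G²) (x(Z, G) = √((G + G)² + (-3 - Z)) = √((2*G)² + (-3 - Z)) = √(4*G² + (-3 - Z)) = √(-3 - Z + 4*G²))
x(d(a), -1)*97 = √(-3 - 1*0² + 4*(-1)²)*97 = √(-3 - 1*0 + 4*1)*97 = √(-3 + 0 + 4)*97 = √1*97 = 1*97 = 97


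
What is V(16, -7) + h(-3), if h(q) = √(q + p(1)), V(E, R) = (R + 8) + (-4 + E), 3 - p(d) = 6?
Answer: 13 + I*√6 ≈ 13.0 + 2.4495*I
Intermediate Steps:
p(d) = -3 (p(d) = 3 - 1*6 = 3 - 6 = -3)
V(E, R) = 4 + E + R (V(E, R) = (8 + R) + (-4 + E) = 4 + E + R)
h(q) = √(-3 + q) (h(q) = √(q - 3) = √(-3 + q))
V(16, -7) + h(-3) = (4 + 16 - 7) + √(-3 - 3) = 13 + √(-6) = 13 + I*√6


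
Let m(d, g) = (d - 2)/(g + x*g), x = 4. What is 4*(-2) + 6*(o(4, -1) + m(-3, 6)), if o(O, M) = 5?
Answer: 21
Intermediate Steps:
m(d, g) = (-2 + d)/(5*g) (m(d, g) = (d - 2)/(g + 4*g) = (-2 + d)/((5*g)) = (-2 + d)*(1/(5*g)) = (-2 + d)/(5*g))
4*(-2) + 6*(o(4, -1) + m(-3, 6)) = 4*(-2) + 6*(5 + (⅕)*(-2 - 3)/6) = -8 + 6*(5 + (⅕)*(⅙)*(-5)) = -8 + 6*(5 - ⅙) = -8 + 6*(29/6) = -8 + 29 = 21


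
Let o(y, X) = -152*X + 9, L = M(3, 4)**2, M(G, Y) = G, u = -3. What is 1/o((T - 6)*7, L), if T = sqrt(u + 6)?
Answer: -1/1359 ≈ -0.00073584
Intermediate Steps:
T = sqrt(3) (T = sqrt(-3 + 6) = sqrt(3) ≈ 1.7320)
L = 9 (L = 3**2 = 9)
o(y, X) = 9 - 152*X
1/o((T - 6)*7, L) = 1/(9 - 152*9) = 1/(9 - 1368) = 1/(-1359) = -1/1359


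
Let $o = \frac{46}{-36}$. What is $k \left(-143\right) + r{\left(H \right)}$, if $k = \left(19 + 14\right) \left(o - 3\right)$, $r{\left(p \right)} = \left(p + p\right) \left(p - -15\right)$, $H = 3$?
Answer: $\frac{121769}{6} \approx 20295.0$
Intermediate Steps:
$o = - \frac{23}{18}$ ($o = 46 \left(- \frac{1}{36}\right) = - \frac{23}{18} \approx -1.2778$)
$r{\left(p \right)} = 2 p \left(15 + p\right)$ ($r{\left(p \right)} = 2 p \left(p + 15\right) = 2 p \left(15 + p\right)$)
$k = - \frac{847}{6}$ ($k = \left(19 + 14\right) \left(- \frac{23}{18} - 3\right) = 33 \left(- \frac{77}{18}\right) = - \frac{847}{6} \approx -141.17$)
$k \left(-143\right) + r{\left(H \right)} = \left(- \frac{847}{6}\right) \left(-143\right) + 2 \cdot 3 \left(15 + 3\right) = \frac{121121}{6} + 2 \cdot 3 \cdot 18 = \frac{121121}{6} + 108 = \frac{121769}{6}$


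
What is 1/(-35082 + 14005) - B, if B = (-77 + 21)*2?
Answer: 2360623/21077 ≈ 112.00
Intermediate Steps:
B = -112 (B = -56*2 = -112)
1/(-35082 + 14005) - B = 1/(-35082 + 14005) - 1*(-112) = 1/(-21077) + 112 = -1/21077 + 112 = 2360623/21077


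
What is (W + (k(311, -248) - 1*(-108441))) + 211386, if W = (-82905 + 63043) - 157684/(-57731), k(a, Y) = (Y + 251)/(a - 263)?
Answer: 277079051315/923696 ≈ 2.9997e+5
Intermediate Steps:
k(a, Y) = (251 + Y)/(-263 + a)
W = -1146495438/57731 (W = -19862 - 157684*(-1/57731) = -19862 + 157684/57731 = -1146495438/57731 ≈ -19859.)
(W + (k(311, -248) - 1*(-108441))) + 211386 = (-1146495438/57731 + ((251 - 248)/(-263 + 311) - 1*(-108441))) + 211386 = (-1146495438/57731 + (3/48 + 108441)) + 211386 = (-1146495438/57731 + ((1/48)*3 + 108441)) + 211386 = (-1146495438/57731 + (1/16 + 108441)) + 211386 = (-1146495438/57731 + 1735057/16) + 211386 = 81822648659/923696 + 211386 = 277079051315/923696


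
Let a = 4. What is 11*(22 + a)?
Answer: 286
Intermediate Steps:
11*(22 + a) = 11*(22 + 4) = 11*26 = 286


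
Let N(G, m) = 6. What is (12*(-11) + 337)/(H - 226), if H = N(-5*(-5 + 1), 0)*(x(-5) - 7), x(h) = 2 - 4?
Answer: -41/56 ≈ -0.73214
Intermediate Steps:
x(h) = -2
H = -54 (H = 6*(-2 - 7) = 6*(-9) = -54)
(12*(-11) + 337)/(H - 226) = (12*(-11) + 337)/(-54 - 226) = (-132 + 337)/(-280) = 205*(-1/280) = -41/56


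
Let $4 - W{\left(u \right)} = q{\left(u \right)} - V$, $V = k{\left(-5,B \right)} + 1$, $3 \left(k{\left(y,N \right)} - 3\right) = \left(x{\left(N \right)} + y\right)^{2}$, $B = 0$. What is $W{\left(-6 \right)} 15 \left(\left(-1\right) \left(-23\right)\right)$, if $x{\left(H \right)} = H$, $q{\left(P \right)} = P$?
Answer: $7705$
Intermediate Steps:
$k{\left(y,N \right)} = 3 + \frac{\left(N + y\right)^{2}}{3}$
$V = \frac{37}{3}$ ($V = \left(3 + \frac{\left(0 - 5\right)^{2}}{3}\right) + 1 = \left(3 + \frac{\left(-5\right)^{2}}{3}\right) + 1 = \left(3 + \frac{1}{3} \cdot 25\right) + 1 = \left(3 + \frac{25}{3}\right) + 1 = \frac{34}{3} + 1 = \frac{37}{3} \approx 12.333$)
$W{\left(u \right)} = \frac{49}{3} - u$ ($W{\left(u \right)} = 4 - \left(u - \frac{37}{3}\right) = 4 - \left(- \frac{37}{3} + u\right) = \frac{49}{3} - u$)
$W{\left(-6 \right)} 15 \left(\left(-1\right) \left(-23\right)\right) = \left(\frac{49}{3} - -6\right) 15 \left(\left(-1\right) \left(-23\right)\right) = \left(\frac{49}{3} + 6\right) 15 \cdot 23 = \frac{67}{3} \cdot 15 \cdot 23 = 335 \cdot 23 = 7705$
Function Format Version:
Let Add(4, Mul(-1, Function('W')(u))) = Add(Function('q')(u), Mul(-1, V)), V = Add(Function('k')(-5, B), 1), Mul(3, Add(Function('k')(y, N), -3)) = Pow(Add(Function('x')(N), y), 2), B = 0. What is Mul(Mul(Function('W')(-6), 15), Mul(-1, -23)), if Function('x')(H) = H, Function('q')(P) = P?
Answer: 7705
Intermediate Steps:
Function('k')(y, N) = Add(3, Mul(Rational(1, 3), Pow(Add(N, y), 2)))
V = Rational(37, 3) (V = Add(Add(3, Mul(Rational(1, 3), Pow(Add(0, -5), 2))), 1) = Add(Add(3, Mul(Rational(1, 3), Pow(-5, 2))), 1) = Add(Add(3, Mul(Rational(1, 3), 25)), 1) = Add(Add(3, Rational(25, 3)), 1) = Add(Rational(34, 3), 1) = Rational(37, 3) ≈ 12.333)
Function('W')(u) = Add(Rational(49, 3), Mul(-1, u)) (Function('W')(u) = Add(4, Mul(-1, Add(u, Mul(-1, Rational(37, 3))))) = Add(4, Mul(-1, Add(u, Rational(-37, 3)))) = Add(4, Mul(-1, Add(Rational(-37, 3), u))) = Add(4, Add(Rational(37, 3), Mul(-1, u))) = Add(Rational(49, 3), Mul(-1, u)))
Mul(Mul(Function('W')(-6), 15), Mul(-1, -23)) = Mul(Mul(Add(Rational(49, 3), Mul(-1, -6)), 15), Mul(-1, -23)) = Mul(Mul(Add(Rational(49, 3), 6), 15), 23) = Mul(Mul(Rational(67, 3), 15), 23) = Mul(335, 23) = 7705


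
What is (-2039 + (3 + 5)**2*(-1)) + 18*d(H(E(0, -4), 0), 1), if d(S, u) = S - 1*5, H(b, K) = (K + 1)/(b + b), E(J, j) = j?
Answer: -8781/4 ≈ -2195.3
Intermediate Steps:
H(b, K) = (1 + K)/(2*b) (H(b, K) = (1 + K)/((2*b)) = (1 + K)*(1/(2*b)) = (1 + K)/(2*b))
d(S, u) = -5 + S (d(S, u) = S - 5 = -5 + S)
(-2039 + (3 + 5)**2*(-1)) + 18*d(H(E(0, -4), 0), 1) = (-2039 + (3 + 5)**2*(-1)) + 18*(-5 + (1/2)*(1 + 0)/(-4)) = (-2039 + 8**2*(-1)) + 18*(-5 + (1/2)*(-1/4)*1) = (-2039 + 64*(-1)) + 18*(-5 - 1/8) = (-2039 - 64) + 18*(-41/8) = -2103 - 369/4 = -8781/4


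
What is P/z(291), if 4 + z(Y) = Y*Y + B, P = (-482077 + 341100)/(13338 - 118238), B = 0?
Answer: 140977/8882617300 ≈ 1.5871e-5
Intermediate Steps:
P = 140977/104900 (P = -140977/(-104900) = -140977*(-1/104900) = 140977/104900 ≈ 1.3439)
z(Y) = -4 + Y² (z(Y) = -4 + (Y*Y + 0) = -4 + (Y² + 0) = -4 + Y²)
P/z(291) = 140977/(104900*(-4 + 291²)) = 140977/(104900*(-4 + 84681)) = (140977/104900)/84677 = (140977/104900)*(1/84677) = 140977/8882617300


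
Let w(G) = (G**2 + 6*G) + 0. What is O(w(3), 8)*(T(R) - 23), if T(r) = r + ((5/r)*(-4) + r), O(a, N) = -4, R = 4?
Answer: 80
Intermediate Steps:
w(G) = G**2 + 6*G
T(r) = -20/r + 2*r (T(r) = r + (-20/r + r) = r + (r - 20/r) = -20/r + 2*r)
O(w(3), 8)*(T(R) - 23) = -4*((-20/4 + 2*4) - 23) = -4*((-20*1/4 + 8) - 23) = -4*((-5 + 8) - 23) = -4*(3 - 23) = -4*(-20) = 80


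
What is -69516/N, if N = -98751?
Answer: 23172/32917 ≈ 0.70395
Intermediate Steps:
-69516/N = -69516/(-98751) = -69516*(-1/98751) = 23172/32917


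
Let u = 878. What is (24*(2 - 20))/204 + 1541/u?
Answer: -5411/14926 ≈ -0.36252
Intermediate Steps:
(24*(2 - 20))/204 + 1541/u = (24*(2 - 20))/204 + 1541/878 = (24*(-18))*(1/204) + 1541*(1/878) = -432*1/204 + 1541/878 = -36/17 + 1541/878 = -5411/14926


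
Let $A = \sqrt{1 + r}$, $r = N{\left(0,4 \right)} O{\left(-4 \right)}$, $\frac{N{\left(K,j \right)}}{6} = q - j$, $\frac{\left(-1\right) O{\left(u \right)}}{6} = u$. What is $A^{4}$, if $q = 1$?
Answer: $185761$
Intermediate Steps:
$O{\left(u \right)} = - 6 u$
$N{\left(K,j \right)} = 6 - 6 j$ ($N{\left(K,j \right)} = 6 \left(1 - j\right) = 6 - 6 j$)
$r = -432$ ($r = \left(6 - 24\right) \left(\left(-6\right) \left(-4\right)\right) = \left(6 - 24\right) 24 = \left(-18\right) 24 = -432$)
$A = i \sqrt{431}$ ($A = \sqrt{1 - 432} = \sqrt{-431} = i \sqrt{431} \approx 20.761 i$)
$A^{4} = \left(i \sqrt{431}\right)^{4} = 185761$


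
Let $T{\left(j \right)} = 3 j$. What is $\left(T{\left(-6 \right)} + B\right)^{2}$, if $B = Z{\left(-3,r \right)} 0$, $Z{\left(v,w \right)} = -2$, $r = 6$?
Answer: $324$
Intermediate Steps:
$B = 0$ ($B = \left(-2\right) 0 = 0$)
$\left(T{\left(-6 \right)} + B\right)^{2} = \left(3 \left(-6\right) + 0\right)^{2} = \left(-18 + 0\right)^{2} = \left(-18\right)^{2} = 324$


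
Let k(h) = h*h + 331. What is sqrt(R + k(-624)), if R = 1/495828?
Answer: sqrt(2661324318733881)/82638 ≈ 624.27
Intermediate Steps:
R = 1/495828 ≈ 2.0168e-6
k(h) = 331 + h**2 (k(h) = h**2 + 331 = 331 + h**2)
sqrt(R + k(-624)) = sqrt(1/495828 + (331 + (-624)**2)) = sqrt(1/495828 + (331 + 389376)) = sqrt(1/495828 + 389707) = sqrt(193227642397/495828) = sqrt(2661324318733881)/82638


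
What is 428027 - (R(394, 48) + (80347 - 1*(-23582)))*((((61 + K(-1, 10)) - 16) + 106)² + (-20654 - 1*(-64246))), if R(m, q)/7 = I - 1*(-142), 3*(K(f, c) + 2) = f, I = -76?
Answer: -6857411129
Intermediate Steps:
K(f, c) = -2 + f/3
R(m, q) = 462 (R(m, q) = 7*(-76 - 1*(-142)) = 7*(-76 + 142) = 7*66 = 462)
428027 - (R(394, 48) + (80347 - 1*(-23582)))*((((61 + K(-1, 10)) - 16) + 106)² + (-20654 - 1*(-64246))) = 428027 - (462 + (80347 - 1*(-23582)))*((((61 + (-2 + (⅓)*(-1))) - 16) + 106)² + (-20654 - 1*(-64246))) = 428027 - (462 + (80347 + 23582))*((((61 + (-2 - ⅓)) - 16) + 106)² + (-20654 + 64246)) = 428027 - (462 + 103929)*((((61 - 7/3) - 16) + 106)² + 43592) = 428027 - 104391*(((176/3 - 16) + 106)² + 43592) = 428027 - 104391*((128/3 + 106)² + 43592) = 428027 - 104391*((446/3)² + 43592) = 428027 - 104391*(198916/9 + 43592) = 428027 - 104391*591244/9 = 428027 - 1*6857839156 = 428027 - 6857839156 = -6857411129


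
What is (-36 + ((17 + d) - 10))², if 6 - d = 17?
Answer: 1600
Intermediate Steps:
d = -11 (d = 6 - 1*17 = 6 - 17 = -11)
(-36 + ((17 + d) - 10))² = (-36 + ((17 - 11) - 10))² = (-36 + (6 - 10))² = (-36 - 4)² = (-40)² = 1600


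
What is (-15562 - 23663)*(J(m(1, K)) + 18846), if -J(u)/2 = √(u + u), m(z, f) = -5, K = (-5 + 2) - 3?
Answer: -739234350 + 78450*I*√10 ≈ -7.3923e+8 + 2.4808e+5*I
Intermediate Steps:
K = -6 (K = -3 - 3 = -6)
J(u) = -2*√2*√u (J(u) = -2*√(u + u) = -2*√2*√u)
(-15562 - 23663)*(J(m(1, K)) + 18846) = (-15562 - 23663)*(-2*√2*√(-5) + 18846) = -39225*(-2*√2*I*√5 + 18846) = -39225*(-2*I*√10 + 18846) = -39225*(18846 - 2*I*√10) = -739234350 + 78450*I*√10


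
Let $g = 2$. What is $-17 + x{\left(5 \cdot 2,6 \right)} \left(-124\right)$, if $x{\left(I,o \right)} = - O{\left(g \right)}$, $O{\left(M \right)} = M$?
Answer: $231$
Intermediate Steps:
$x{\left(I,o \right)} = -2$ ($x{\left(I,o \right)} = \left(-1\right) 2 = -2$)
$-17 + x{\left(5 \cdot 2,6 \right)} \left(-124\right) = -17 - -248 = -17 + 248 = 231$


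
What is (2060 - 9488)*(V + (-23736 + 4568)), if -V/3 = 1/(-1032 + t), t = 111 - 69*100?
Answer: 123728134100/869 ≈ 1.4238e+8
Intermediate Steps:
t = -6789 (t = 111 - 6900 = -6789)
V = 1/2607 (V = -3/(-1032 - 6789) = -3/(-7821) = -3*(-1/7821) = 1/2607 ≈ 0.00038358)
(2060 - 9488)*(V + (-23736 + 4568)) = (2060 - 9488)*(1/2607 + (-23736 + 4568)) = -7428*(1/2607 - 19168) = -7428*(-49970975/2607) = 123728134100/869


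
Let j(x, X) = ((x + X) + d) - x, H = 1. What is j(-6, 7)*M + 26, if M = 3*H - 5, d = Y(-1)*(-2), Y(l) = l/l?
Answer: 16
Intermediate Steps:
Y(l) = 1
d = -2 (d = 1*(-2) = -2)
j(x, X) = -2 + X (j(x, X) = ((x + X) - 2) - x = ((X + x) - 2) - x = (-2 + X + x) - x = -2 + X)
M = -2 (M = 3*1 - 5 = 3 - 5 = -2)
j(-6, 7)*M + 26 = (-2 + 7)*(-2) + 26 = 5*(-2) + 26 = -10 + 26 = 16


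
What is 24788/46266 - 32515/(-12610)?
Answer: 181691567/58341426 ≈ 3.1143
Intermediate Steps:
24788/46266 - 32515/(-12610) = 24788*(1/46266) - 32515*(-1/12610) = 12394/23133 + 6503/2522 = 181691567/58341426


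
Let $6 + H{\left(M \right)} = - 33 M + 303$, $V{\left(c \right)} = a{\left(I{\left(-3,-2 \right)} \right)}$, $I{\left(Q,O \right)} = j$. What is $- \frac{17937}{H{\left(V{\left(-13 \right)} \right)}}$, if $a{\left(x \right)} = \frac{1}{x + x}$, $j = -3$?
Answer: $- \frac{35874}{605} \approx -59.296$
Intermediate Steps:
$I{\left(Q,O \right)} = -3$
$a{\left(x \right)} = \frac{1}{2 x}$
$V{\left(c \right)} = - \frac{1}{6}$ ($V{\left(c \right)} = \frac{1}{2 \left(-3\right)} = \frac{1}{2} \left(- \frac{1}{3}\right) = - \frac{1}{6}$)
$H{\left(M \right)} = 297 - 33 M$ ($H{\left(M \right)} = -6 - \left(-303 + 33 M\right) = 297 - 33 M$)
$- \frac{17937}{H{\left(V{\left(-13 \right)} \right)}} = - \frac{17937}{297 - - \frac{11}{2}} = - \frac{17937}{297 + \frac{11}{2}} = - \frac{17937}{\frac{605}{2}} = \left(-17937\right) \frac{2}{605} = - \frac{35874}{605}$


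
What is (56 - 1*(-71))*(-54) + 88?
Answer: -6770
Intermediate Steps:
(56 - 1*(-71))*(-54) + 88 = (56 + 71)*(-54) + 88 = 127*(-54) + 88 = -6858 + 88 = -6770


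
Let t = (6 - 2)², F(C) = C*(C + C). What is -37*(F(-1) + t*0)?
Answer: -74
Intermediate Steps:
F(C) = 2*C² (F(C) = C*(2*C) = 2*C²)
t = 16 (t = 4² = 16)
-37*(F(-1) + t*0) = -37*(2*(-1)² + 16*0) = -37*(2*1 + 0) = -37*(2 + 0) = -37*2 = -74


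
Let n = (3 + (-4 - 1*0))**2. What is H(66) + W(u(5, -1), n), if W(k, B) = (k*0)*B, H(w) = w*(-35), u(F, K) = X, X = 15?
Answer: -2310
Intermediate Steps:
u(F, K) = 15
H(w) = -35*w
n = 1 (n = (3 + (-4 + 0))**2 = (3 - 4)**2 = (-1)**2 = 1)
W(k, B) = 0 (W(k, B) = 0*B = 0)
H(66) + W(u(5, -1), n) = -35*66 + 0 = -2310 + 0 = -2310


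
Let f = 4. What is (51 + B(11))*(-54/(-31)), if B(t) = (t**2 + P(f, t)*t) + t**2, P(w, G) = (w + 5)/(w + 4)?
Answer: 65961/124 ≈ 531.94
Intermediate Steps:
P(w, G) = (5 + w)/(4 + w)
B(t) = 2*t**2 + 9*t/8 (B(t) = (t**2 + ((5 + 4)/(4 + 4))*t) + t**2 = (t**2 + (9/8)*t) + t**2 = (t**2 + ((1/8)*9)*t) + t**2 = (t**2 + 9*t/8) + t**2 = 2*t**2 + 9*t/8)
(51 + B(11))*(-54/(-31)) = (51 + (1/8)*11*(9 + 16*11))*(-54/(-31)) = (51 + (1/8)*11*(9 + 176))*(-54*(-1/31)) = (51 + (1/8)*11*185)*(54/31) = (51 + 2035/8)*(54/31) = (2443/8)*(54/31) = 65961/124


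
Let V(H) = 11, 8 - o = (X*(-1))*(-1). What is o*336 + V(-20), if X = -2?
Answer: 3371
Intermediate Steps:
o = 10 (o = 8 - (-2*(-1))*(-1) = 8 - 2*(-1) = 8 - 1*(-2) = 8 + 2 = 10)
o*336 + V(-20) = 10*336 + 11 = 3360 + 11 = 3371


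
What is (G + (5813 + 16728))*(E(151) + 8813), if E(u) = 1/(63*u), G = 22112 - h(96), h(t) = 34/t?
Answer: 89846199529445/228312 ≈ 3.9352e+8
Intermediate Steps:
G = 1061359/48 (G = 22112 - 34/96 = 22112 - 1*17/48 = 22112 - 17/48 = 1061359/48 ≈ 22112.)
E(u) = 1/(63*u)
(G + (5813 + 16728))*(E(151) + 8813) = (1061359/48 + (5813 + 16728))*((1/63)/151 + 8813) = (1061359/48 + 22541)*((1/63)*(1/151) + 8813) = 2143327*(1/9513 + 8813)/48 = (2143327/48)*(83838070/9513) = 89846199529445/228312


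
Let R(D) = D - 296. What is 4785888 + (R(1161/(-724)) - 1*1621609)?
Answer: 2290722531/724 ≈ 3.1640e+6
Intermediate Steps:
R(D) = -296 + D
4785888 + (R(1161/(-724)) - 1*1621609) = 4785888 + ((-296 + 1161/(-724)) - 1*1621609) = 4785888 + ((-296 + 1161*(-1/724)) - 1621609) = 4785888 + ((-296 - 1161/724) - 1621609) = 4785888 + (-215465/724 - 1621609) = 4785888 - 1174260381/724 = 2290722531/724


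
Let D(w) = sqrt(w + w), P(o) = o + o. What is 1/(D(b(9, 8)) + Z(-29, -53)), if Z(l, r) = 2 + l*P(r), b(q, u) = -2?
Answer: 769/2365445 - I/4730890 ≈ 0.0003251 - 2.1138e-7*I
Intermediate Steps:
P(o) = 2*o
D(w) = sqrt(2)*sqrt(w) (D(w) = sqrt(2*w) = sqrt(2)*sqrt(w))
Z(l, r) = 2 + 2*l*r (Z(l, r) = 2 + l*(2*r) = 2 + 2*l*r)
1/(D(b(9, 8)) + Z(-29, -53)) = 1/(sqrt(2)*sqrt(-2) + (2 + 2*(-29)*(-53))) = 1/(sqrt(2)*(I*sqrt(2)) + (2 + 3074)) = 1/(2*I + 3076) = 1/(3076 + 2*I) = (3076 - 2*I)/9461780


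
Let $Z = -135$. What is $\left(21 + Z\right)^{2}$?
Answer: $12996$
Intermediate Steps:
$\left(21 + Z\right)^{2} = \left(21 - 135\right)^{2} = \left(-114\right)^{2} = 12996$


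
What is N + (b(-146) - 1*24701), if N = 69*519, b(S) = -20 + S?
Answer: 10944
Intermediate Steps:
N = 35811
N + (b(-146) - 1*24701) = 35811 + ((-20 - 146) - 1*24701) = 35811 + (-166 - 24701) = 35811 - 24867 = 10944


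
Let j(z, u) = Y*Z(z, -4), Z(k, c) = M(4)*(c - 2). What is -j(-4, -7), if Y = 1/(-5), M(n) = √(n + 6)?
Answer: -6*√10/5 ≈ -3.7947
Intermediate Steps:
M(n) = √(6 + n)
Y = -⅕ ≈ -0.20000
Z(k, c) = √10*(-2 + c) (Z(k, c) = √(6 + 4)*(c - 2) = √10*(-2 + c))
j(z, u) = 6*√10/5 (j(z, u) = -√10*(-2 - 4)/5 = -√10*(-6)/5 = -(-6)*√10/5 = 6*√10/5)
-j(-4, -7) = -6*√10/5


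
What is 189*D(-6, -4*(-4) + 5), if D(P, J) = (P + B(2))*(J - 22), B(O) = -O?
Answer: 1512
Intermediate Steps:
D(P, J) = (-22 + J)*(-2 + P) (D(P, J) = (P - 1*2)*(J - 22) = (P - 2)*(-22 + J) = (-2 + P)*(-22 + J) = (-22 + J)*(-2 + P))
189*D(-6, -4*(-4) + 5) = 189*(44 - 22*(-6) - 2*(-4*(-4) + 5) + (-4*(-4) + 5)*(-6)) = 189*(44 + 132 - 2*(16 + 5) + (16 + 5)*(-6)) = 189*(44 + 132 - 2*21 + 21*(-6)) = 189*(44 + 132 - 42 - 126) = 189*8 = 1512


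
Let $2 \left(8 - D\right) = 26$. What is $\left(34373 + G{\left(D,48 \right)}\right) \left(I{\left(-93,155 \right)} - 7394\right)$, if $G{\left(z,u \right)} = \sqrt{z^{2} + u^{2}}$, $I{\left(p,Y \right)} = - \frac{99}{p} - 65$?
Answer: $- \frac{7946900108}{31} - \frac{231196 \sqrt{2329}}{31} \approx -2.5671 \cdot 10^{8}$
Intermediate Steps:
$I{\left(p,Y \right)} = -65 - \frac{99}{p}$ ($I{\left(p,Y \right)} = - \frac{99}{p} - 65 = -65 - \frac{99}{p}$)
$D = -5$ ($D = 8 - 13 = -5$)
$G{\left(z,u \right)} = \sqrt{u^{2} + z^{2}}$
$\left(34373 + G{\left(D,48 \right)}\right) \left(I{\left(-93,155 \right)} - 7394\right) = \left(34373 + \sqrt{48^{2} + \left(-5\right)^{2}}\right) \left(\left(-65 - \frac{99}{-93}\right) - 7394\right) = \left(34373 + \sqrt{2304 + 25}\right) \left(\left(-65 - - \frac{33}{31}\right) - 7394\right) = \left(34373 + \sqrt{2329}\right) \left(\left(-65 + \frac{33}{31}\right) - 7394\right) = \left(34373 + \sqrt{2329}\right) \left(- \frac{1982}{31} - 7394\right) = \left(34373 + \sqrt{2329}\right) \left(- \frac{231196}{31}\right) = - \frac{7946900108}{31} - \frac{231196 \sqrt{2329}}{31}$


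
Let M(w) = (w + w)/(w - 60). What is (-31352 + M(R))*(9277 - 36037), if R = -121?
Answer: 151848817200/181 ≈ 8.3894e+8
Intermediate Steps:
M(w) = 2*w/(-60 + w) (M(w) = (2*w)/(-60 + w) = 2*w/(-60 + w))
(-31352 + M(R))*(9277 - 36037) = (-31352 + 2*(-121)/(-60 - 121))*(9277 - 36037) = (-31352 + 2*(-121)/(-181))*(-26760) = (-31352 + 2*(-121)*(-1/181))*(-26760) = (-31352 + 242/181)*(-26760) = -5674470/181*(-26760) = 151848817200/181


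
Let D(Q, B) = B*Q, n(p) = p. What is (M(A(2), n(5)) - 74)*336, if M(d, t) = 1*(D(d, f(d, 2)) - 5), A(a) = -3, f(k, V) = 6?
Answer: -32592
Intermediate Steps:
M(d, t) = -5 + 6*d (M(d, t) = 1*(6*d - 5) = 1*(-5 + 6*d) = -5 + 6*d)
(M(A(2), n(5)) - 74)*336 = ((-5 + 6*(-3)) - 74)*336 = ((-5 - 18) - 74)*336 = (-23 - 74)*336 = -97*336 = -32592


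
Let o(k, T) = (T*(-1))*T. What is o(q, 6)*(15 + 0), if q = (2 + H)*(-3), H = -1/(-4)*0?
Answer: -540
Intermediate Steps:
H = 0 (H = -1*(-1/4)*0 = (1/4)*0 = 0)
q = -6 (q = (2 + 0)*(-3) = 2*(-3) = -6)
o(k, T) = -T**2 (o(k, T) = (-T)*T = -T**2)
o(q, 6)*(15 + 0) = (-1*6**2)*(15 + 0) = -1*36*15 = -36*15 = -540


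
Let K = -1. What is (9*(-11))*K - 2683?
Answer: -2584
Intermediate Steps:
(9*(-11))*K - 2683 = (9*(-11))*(-1) - 2683 = -99*(-1) - 2683 = 99 - 2683 = -2584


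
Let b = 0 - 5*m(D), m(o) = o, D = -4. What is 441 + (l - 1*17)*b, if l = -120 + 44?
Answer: -1419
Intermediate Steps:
l = -76
b = 20 (b = 0 - 5*(-4) = 0 + 20 = 20)
441 + (l - 1*17)*b = 441 + (-76 - 1*17)*20 = 441 + (-76 - 17)*20 = 441 - 93*20 = 441 - 1860 = -1419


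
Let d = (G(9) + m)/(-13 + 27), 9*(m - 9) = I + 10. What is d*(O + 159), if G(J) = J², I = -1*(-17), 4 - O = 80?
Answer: 7719/14 ≈ 551.36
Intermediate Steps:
O = -76 (O = 4 - 1*80 = 4 - 80 = -76)
I = 17
m = 12 (m = 9 + (17 + 10)/9 = 9 + (⅑)*27 = 9 + 3 = 12)
d = 93/14 (d = (9² + 12)/(-13 + 27) = (81 + 12)/14 = 93*(1/14) = 93/14 ≈ 6.6429)
d*(O + 159) = 93*(-76 + 159)/14 = (93/14)*83 = 7719/14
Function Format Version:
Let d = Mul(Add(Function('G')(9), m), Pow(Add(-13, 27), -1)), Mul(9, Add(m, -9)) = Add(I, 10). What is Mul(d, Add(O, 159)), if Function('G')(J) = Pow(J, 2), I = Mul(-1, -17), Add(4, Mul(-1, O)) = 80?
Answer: Rational(7719, 14) ≈ 551.36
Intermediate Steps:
O = -76 (O = Add(4, Mul(-1, 80)) = Add(4, -80) = -76)
I = 17
m = 12 (m = Add(9, Mul(Rational(1, 9), Add(17, 10))) = Add(9, Mul(Rational(1, 9), 27)) = Add(9, 3) = 12)
d = Rational(93, 14) (d = Mul(Add(Pow(9, 2), 12), Pow(Add(-13, 27), -1)) = Mul(Add(81, 12), Pow(14, -1)) = Mul(93, Rational(1, 14)) = Rational(93, 14) ≈ 6.6429)
Mul(d, Add(O, 159)) = Mul(Rational(93, 14), Add(-76, 159)) = Mul(Rational(93, 14), 83) = Rational(7719, 14)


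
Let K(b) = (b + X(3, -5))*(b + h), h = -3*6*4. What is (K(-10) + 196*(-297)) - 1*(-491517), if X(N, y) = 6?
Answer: 433633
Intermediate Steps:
h = -72 (h = -18*4 = -72)
K(b) = (-72 + b)*(6 + b) (K(b) = (b + 6)*(b - 72) = (6 + b)*(-72 + b) = (-72 + b)*(6 + b))
(K(-10) + 196*(-297)) - 1*(-491517) = ((-432 + (-10)**2 - 66*(-10)) + 196*(-297)) - 1*(-491517) = ((-432 + 100 + 660) - 58212) + 491517 = (328 - 58212) + 491517 = -57884 + 491517 = 433633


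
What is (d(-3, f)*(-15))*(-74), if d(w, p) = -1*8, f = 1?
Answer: -8880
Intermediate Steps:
d(w, p) = -8
(d(-3, f)*(-15))*(-74) = -8*(-15)*(-74) = 120*(-74) = -8880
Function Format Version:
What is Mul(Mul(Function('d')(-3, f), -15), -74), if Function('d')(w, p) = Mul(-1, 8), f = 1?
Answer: -8880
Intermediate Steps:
Function('d')(w, p) = -8
Mul(Mul(Function('d')(-3, f), -15), -74) = Mul(Mul(-8, -15), -74) = Mul(120, -74) = -8880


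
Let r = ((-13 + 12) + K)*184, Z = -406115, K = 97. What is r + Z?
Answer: -388451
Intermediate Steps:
r = 17664 (r = ((-13 + 12) + 97)*184 = (-1 + 97)*184 = 96*184 = 17664)
r + Z = 17664 - 406115 = -388451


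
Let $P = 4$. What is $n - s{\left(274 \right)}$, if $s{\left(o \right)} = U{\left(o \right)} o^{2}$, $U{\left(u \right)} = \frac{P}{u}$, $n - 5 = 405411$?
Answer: $404320$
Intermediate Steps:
$n = 405416$ ($n = 5 + 405411 = 405416$)
$U{\left(u \right)} = \frac{4}{u}$
$s{\left(o \right)} = 4 o$ ($s{\left(o \right)} = \frac{4}{o} o^{2} = 4 o$)
$n - s{\left(274 \right)} = 405416 - 4 \cdot 274 = 405416 - 1096 = 404320$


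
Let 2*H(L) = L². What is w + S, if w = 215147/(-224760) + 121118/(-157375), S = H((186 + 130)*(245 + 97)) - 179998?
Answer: 41311194952888425839/7074321000 ≈ 5.8396e+9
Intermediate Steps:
H(L) = L²/2
S = 5839598594 (S = ((186 + 130)*(245 + 97))²/2 - 179998 = (316*342)²/2 - 179998 = (½)*108072² - 179998 = (½)*11679557184 - 179998 = 5839778592 - 179998 = 5839598594)
w = -12216248161/7074321000 (w = 215147*(-1/224760) + 121118*(-1/157375) = -215147/224760 - 121118/157375 = -12216248161/7074321000 ≈ -1.7268)
w + S = -12216248161/7074321000 + 5839598594 = 41311194952888425839/7074321000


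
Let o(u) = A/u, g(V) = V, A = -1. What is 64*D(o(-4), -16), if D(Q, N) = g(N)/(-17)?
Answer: 1024/17 ≈ 60.235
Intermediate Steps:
o(u) = -1/u
D(Q, N) = -N/17 (D(Q, N) = N/(-17) = N*(-1/17) = -N/17)
64*D(o(-4), -16) = 64*(-1/17*(-16)) = 64*(16/17) = 1024/17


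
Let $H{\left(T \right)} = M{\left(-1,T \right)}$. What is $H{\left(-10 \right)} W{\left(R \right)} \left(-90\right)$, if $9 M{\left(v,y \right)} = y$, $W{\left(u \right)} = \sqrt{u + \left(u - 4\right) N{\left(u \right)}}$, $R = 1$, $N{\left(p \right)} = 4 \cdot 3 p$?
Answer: $100 i \sqrt{35} \approx 591.61 i$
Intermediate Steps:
$N{\left(p \right)} = 12 p$
$W{\left(u \right)} = \sqrt{u + 12 u \left(-4 + u\right)}$ ($W{\left(u \right)} = \sqrt{u + \left(u - 4\right) 12 u} = \sqrt{u + \left(-4 + u\right) 12 u} = \sqrt{u + 12 u \left(-4 + u\right)}$)
$M{\left(v,y \right)} = \frac{y}{9}$
$H{\left(T \right)} = \frac{T}{9}$
$H{\left(-10 \right)} W{\left(R \right)} \left(-90\right) = \frac{1}{9} \left(-10\right) \sqrt{1 \left(-47 + 12 \cdot 1\right)} \left(-90\right) = - \frac{10 \sqrt{1 \left(-47 + 12\right)}}{9} \left(-90\right) = - \frac{10 \sqrt{1 \left(-35\right)}}{9} \left(-90\right) = - \frac{10 \sqrt{-35}}{9} \left(-90\right) = - \frac{10 i \sqrt{35}}{9} \left(-90\right) = 100 i \sqrt{35}$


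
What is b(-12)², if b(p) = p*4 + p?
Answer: 3600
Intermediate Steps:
b(p) = 5*p (b(p) = 4*p + p = 5*p)
b(-12)² = (5*(-12))² = (-60)² = 3600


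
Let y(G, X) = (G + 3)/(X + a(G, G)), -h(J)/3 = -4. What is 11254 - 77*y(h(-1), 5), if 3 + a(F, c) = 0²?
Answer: 21353/2 ≈ 10677.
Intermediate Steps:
a(F, c) = -3 (a(F, c) = -3 + 0² = -3 + 0 = -3)
h(J) = 12 (h(J) = -3*(-4) = 12)
y(G, X) = (3 + G)/(-3 + X) (y(G, X) = (G + 3)/(X - 3) = (3 + G)/(-3 + X))
11254 - 77*y(h(-1), 5) = 11254 - 77*(3 + 12)/(-3 + 5) = 11254 - 77*15/2 = 11254 - 1*1155/2 = 11254 - 1155/2 = 21353/2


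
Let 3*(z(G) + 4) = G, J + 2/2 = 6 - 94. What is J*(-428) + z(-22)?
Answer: 114242/3 ≈ 38081.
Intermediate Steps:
J = -89 (J = -1 + (6 - 94) = -1 - 88 = -89)
z(G) = -4 + G/3
J*(-428) + z(-22) = -89*(-428) + (-4 + (⅓)*(-22)) = 38092 + (-4 - 22/3) = 38092 - 34/3 = 114242/3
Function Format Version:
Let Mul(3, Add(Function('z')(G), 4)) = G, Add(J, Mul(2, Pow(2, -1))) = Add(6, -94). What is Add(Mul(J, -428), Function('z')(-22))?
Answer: Rational(114242, 3) ≈ 38081.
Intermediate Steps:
J = -89 (J = Add(-1, Add(6, -94)) = Add(-1, -88) = -89)
Function('z')(G) = Add(-4, Mul(Rational(1, 3), G))
Add(Mul(J, -428), Function('z')(-22)) = Add(Mul(-89, -428), Add(-4, Mul(Rational(1, 3), -22))) = Add(38092, Add(-4, Rational(-22, 3))) = Add(38092, Rational(-34, 3)) = Rational(114242, 3)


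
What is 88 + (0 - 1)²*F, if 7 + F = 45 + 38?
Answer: 164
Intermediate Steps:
F = 76 (F = -7 + (45 + 38) = -7 + 83 = 76)
88 + (0 - 1)²*F = 88 + (0 - 1)²*76 = 88 + (-1)²*76 = 88 + 1*76 = 88 + 76 = 164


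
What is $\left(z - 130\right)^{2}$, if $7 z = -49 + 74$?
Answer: $\frac{783225}{49} \approx 15984.0$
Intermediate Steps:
$z = \frac{25}{7}$ ($z = \frac{-49 + 74}{7} = \frac{1}{7} \cdot 25 = \frac{25}{7} \approx 3.5714$)
$\left(z - 130\right)^{2} = \left(\frac{25}{7} - 130\right)^{2} = \left(- \frac{885}{7}\right)^{2} = \frac{783225}{49}$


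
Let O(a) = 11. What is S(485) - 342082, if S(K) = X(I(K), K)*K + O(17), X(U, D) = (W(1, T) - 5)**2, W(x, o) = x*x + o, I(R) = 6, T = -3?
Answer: -318306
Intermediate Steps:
W(x, o) = o + x**2 (W(x, o) = x**2 + o = o + x**2)
X(U, D) = 49 (X(U, D) = ((-3 + 1**2) - 5)**2 = ((-3 + 1) - 5)**2 = (-2 - 5)**2 = (-7)**2 = 49)
S(K) = 11 + 49*K (S(K) = 49*K + 11 = 11 + 49*K)
S(485) - 342082 = (11 + 49*485) - 342082 = (11 + 23765) - 342082 = 23776 - 342082 = -318306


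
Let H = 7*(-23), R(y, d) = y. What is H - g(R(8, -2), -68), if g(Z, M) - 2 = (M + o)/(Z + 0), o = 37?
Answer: -1273/8 ≈ -159.13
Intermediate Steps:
g(Z, M) = 2 + (37 + M)/Z (g(Z, M) = 2 + (M + 37)/(Z + 0) = 2 + (37 + M)/Z)
H = -161
H - g(R(8, -2), -68) = -161 - (37 - 68 + 2*8)/8 = -161 - (37 - 68 + 16)/8 = -161 - (-15)/8 = -161 - 1*(-15/8) = -161 + 15/8 = -1273/8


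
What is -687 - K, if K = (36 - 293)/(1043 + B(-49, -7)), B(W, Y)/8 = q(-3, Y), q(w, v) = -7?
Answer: -677812/987 ≈ -686.74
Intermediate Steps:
B(W, Y) = -56 (B(W, Y) = 8*(-7) = -56)
K = -257/987 (K = (36 - 293)/(1043 - 56) = -257/987 ≈ -0.26039)
-687 - K = -687 - 1*(-257/987) = -687 + 257/987 = -677812/987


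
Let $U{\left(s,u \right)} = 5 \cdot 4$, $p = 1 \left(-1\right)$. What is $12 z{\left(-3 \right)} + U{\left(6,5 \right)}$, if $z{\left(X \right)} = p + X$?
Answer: $-28$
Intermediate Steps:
$p = -1$
$U{\left(s,u \right)} = 20$
$z{\left(X \right)} = -1 + X$
$12 z{\left(-3 \right)} + U{\left(6,5 \right)} = 12 \left(-1 - 3\right) + 20 = 12 \left(-4\right) + 20 = -48 + 20 = -28$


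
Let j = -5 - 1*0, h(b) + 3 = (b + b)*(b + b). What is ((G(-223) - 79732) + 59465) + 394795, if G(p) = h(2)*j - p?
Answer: 374686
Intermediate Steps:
h(b) = -3 + 4*b² (h(b) = -3 + (b + b)*(b + b) = -3 + (2*b)*(2*b) = -3 + 4*b²)
j = -5 (j = -5 + 0 = -5)
G(p) = -65 - p (G(p) = (-3 + 4*2²)*(-5) - p = (-3 + 4*4)*(-5) - p = (-3 + 16)*(-5) - p = 13*(-5) - p = -65 - p)
((G(-223) - 79732) + 59465) + 394795 = (((-65 - 1*(-223)) - 79732) + 59465) + 394795 = (((-65 + 223) - 79732) + 59465) + 394795 = ((158 - 79732) + 59465) + 394795 = (-79574 + 59465) + 394795 = -20109 + 394795 = 374686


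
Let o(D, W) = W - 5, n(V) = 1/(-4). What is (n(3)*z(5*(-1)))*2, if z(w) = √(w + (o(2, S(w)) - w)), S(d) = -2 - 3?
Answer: -I*√10/2 ≈ -1.5811*I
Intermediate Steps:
S(d) = -5
n(V) = -¼
o(D, W) = -5 + W
z(w) = I*√10 (z(w) = √(w + ((-5 - 5) - w)) = √(w + (-10 - w)) = √(-10) = I*√10)
(n(3)*z(5*(-1)))*2 = -I*√10/4*2 = -I*√10/2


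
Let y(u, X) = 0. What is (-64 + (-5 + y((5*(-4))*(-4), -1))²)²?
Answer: 1521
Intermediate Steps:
(-64 + (-5 + y((5*(-4))*(-4), -1))²)² = (-64 + (-5 + 0)²)² = (-64 + (-5)²)² = (-64 + 25)² = (-39)² = 1521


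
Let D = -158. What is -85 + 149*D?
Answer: -23627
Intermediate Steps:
-85 + 149*D = -85 + 149*(-158) = -85 - 23542 = -23627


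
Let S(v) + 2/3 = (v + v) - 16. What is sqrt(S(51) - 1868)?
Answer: 2*I*sqrt(4011)/3 ≈ 42.222*I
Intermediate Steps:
S(v) = -50/3 + 2*v (S(v) = -2/3 + ((v + v) - 16) = -2/3 + (2*v - 16) = -2/3 + (-16 + 2*v) = -50/3 + 2*v)
sqrt(S(51) - 1868) = sqrt((-50/3 + 2*51) - 1868) = sqrt((-50/3 + 102) - 1868) = sqrt(256/3 - 1868) = sqrt(-5348/3) = 2*I*sqrt(4011)/3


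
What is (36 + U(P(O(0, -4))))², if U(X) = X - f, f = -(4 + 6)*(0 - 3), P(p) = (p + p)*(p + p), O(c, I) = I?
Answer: 4900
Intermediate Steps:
P(p) = 4*p² (P(p) = (2*p)*(2*p) = 4*p²)
f = 30 (f = -10*(-3) = -1*(-30) = 30)
U(X) = -30 + X (U(X) = X - 1*30 = X - 30 = -30 + X)
(36 + U(P(O(0, -4))))² = (36 + (-30 + 4*(-4)²))² = (36 + (-30 + 4*16))² = (36 + (-30 + 64))² = (36 + 34)² = 70² = 4900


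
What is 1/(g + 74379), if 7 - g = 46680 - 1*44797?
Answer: 1/72503 ≈ 1.3793e-5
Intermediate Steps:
g = -1876 (g = 7 - (46680 - 1*44797) = 7 - (46680 - 44797) = 7 - 1*1883 = 7 - 1883 = -1876)
1/(g + 74379) = 1/(-1876 + 74379) = 1/72503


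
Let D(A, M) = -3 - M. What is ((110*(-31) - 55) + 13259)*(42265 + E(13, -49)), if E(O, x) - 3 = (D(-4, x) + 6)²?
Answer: 440455768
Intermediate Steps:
E(O, x) = 3 + (3 - x)² (E(O, x) = 3 + ((-3 - x) + 6)² = 3 + (3 - x)²)
((110*(-31) - 55) + 13259)*(42265 + E(13, -49)) = ((110*(-31) - 55) + 13259)*(42265 + (3 + (-3 - 49)²)) = ((-3410 - 55) + 13259)*(42265 + (3 + (-52)²)) = (-3465 + 13259)*(42265 + (3 + 2704)) = 9794*(42265 + 2707) = 9794*44972 = 440455768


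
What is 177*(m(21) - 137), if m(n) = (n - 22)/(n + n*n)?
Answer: -3734405/154 ≈ -24249.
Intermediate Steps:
m(n) = (-22 + n)/(n + n²)
177*(m(21) - 137) = 177*((-22 + 21)/(21*(1 + 21)) - 137) = 177*((1/21)*(-1)/22 - 137) = 177*((1/21)*(1/22)*(-1) - 137) = 177*(-1/462 - 137) = 177*(-63295/462) = -3734405/154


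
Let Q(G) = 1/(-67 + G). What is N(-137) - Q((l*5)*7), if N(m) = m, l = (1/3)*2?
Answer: -17944/131 ≈ -136.98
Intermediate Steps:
l = ⅔ (l = (1*(⅓))*2 = (⅓)*2 = ⅔ ≈ 0.66667)
N(-137) - Q((l*5)*7) = -137 - 1/(-67 + ((⅔)*5)*7) = -137 - 1/(-67 + (10/3)*7) = -137 - 1/(-67 + 70/3) = -137 - 1/(-131/3) = -137 - 1*(-3/131) = -137 + 3/131 = -17944/131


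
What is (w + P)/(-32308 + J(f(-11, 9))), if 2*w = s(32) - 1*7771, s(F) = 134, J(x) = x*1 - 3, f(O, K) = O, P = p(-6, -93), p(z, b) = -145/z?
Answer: 11383/96966 ≈ 0.11739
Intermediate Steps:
P = 145/6 (P = -145/(-6) = -145*(-⅙) = 145/6 ≈ 24.167)
J(x) = -3 + x (J(x) = x - 3 = -3 + x)
w = -7637/2 (w = (134 - 1*7771)/2 = (134 - 7771)/2 = (½)*(-7637) = -7637/2 ≈ -3818.5)
(w + P)/(-32308 + J(f(-11, 9))) = (-7637/2 + 145/6)/(-32308 + (-3 - 11)) = -11383/(3*(-32308 - 14)) = -11383/3/(-32322) = -11383/3*(-1/32322) = 11383/96966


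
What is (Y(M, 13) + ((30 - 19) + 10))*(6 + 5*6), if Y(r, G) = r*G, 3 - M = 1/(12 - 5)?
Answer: 14652/7 ≈ 2093.1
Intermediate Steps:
M = 20/7 (M = 3 - 1/(12 - 5) = 3 - 1/7 = 3 - 1*⅐ = 3 - ⅐ = 20/7 ≈ 2.8571)
Y(r, G) = G*r
(Y(M, 13) + ((30 - 19) + 10))*(6 + 5*6) = (13*(20/7) + ((30 - 19) + 10))*(6 + 5*6) = (260/7 + (11 + 10))*(6 + 30) = (260/7 + 21)*36 = (407/7)*36 = 14652/7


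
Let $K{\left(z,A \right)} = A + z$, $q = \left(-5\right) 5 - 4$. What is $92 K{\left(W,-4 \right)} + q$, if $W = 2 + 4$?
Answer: $155$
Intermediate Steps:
$W = 6$
$q = -29$ ($q = -25 - 4 = -29$)
$92 K{\left(W,-4 \right)} + q = 92 \left(-4 + 6\right) - 29 = 92 \cdot 2 - 29 = 184 - 29 = 155$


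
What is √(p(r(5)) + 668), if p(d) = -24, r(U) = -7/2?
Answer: 2*√161 ≈ 25.377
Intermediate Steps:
r(U) = -7/2 (r(U) = -7*½ = -7/2)
√(p(r(5)) + 668) = √(-24 + 668) = √644 = 2*√161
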